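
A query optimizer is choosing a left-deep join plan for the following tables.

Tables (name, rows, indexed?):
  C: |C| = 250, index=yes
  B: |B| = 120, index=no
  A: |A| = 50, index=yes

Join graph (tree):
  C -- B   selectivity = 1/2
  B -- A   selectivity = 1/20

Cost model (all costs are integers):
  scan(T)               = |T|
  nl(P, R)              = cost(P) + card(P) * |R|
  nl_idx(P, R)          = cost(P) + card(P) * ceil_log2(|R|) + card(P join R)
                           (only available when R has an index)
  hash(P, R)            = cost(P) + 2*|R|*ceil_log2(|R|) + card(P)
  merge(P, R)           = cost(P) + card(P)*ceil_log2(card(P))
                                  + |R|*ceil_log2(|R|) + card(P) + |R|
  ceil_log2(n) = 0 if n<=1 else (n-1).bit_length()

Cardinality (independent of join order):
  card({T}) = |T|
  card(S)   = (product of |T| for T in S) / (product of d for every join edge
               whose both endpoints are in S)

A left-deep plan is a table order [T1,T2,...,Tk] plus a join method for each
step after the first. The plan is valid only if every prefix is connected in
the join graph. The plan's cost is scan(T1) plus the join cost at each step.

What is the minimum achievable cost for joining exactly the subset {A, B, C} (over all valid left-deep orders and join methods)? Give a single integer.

Selinger DP over subsets of {A,B,C}:
  {C}: scan cost=250, card=250
  {B}: scan cost=120, card=120
  {A}: scan cost=50, card=50
  {BC}: card=15000; try (B,hash)→2180, (C,merge)→3330, (B,merge)→3460, (C,hash)→4240, (C,nl_idx)→16080, (C,nl)→30120 …(+1); best=2180 via (B,hash)
  {AB}: card=300; try (A,hash)→840, (A,nl_idx)→1140, (B,merge)→1360, (A,merge)→1430, (B,hash)→1780, (B,nl)→6050 …(+1); best=840 via (A,hash)
  {ABC}: card=37500; try (C,hash)→5140, (C,merge)→6090, (A,hash)→17780, (C,nl_idx)→40740, (C,nl)→75840, (A,nl_idx)→129680 …(+2); best=5140 via (C,hash)

5140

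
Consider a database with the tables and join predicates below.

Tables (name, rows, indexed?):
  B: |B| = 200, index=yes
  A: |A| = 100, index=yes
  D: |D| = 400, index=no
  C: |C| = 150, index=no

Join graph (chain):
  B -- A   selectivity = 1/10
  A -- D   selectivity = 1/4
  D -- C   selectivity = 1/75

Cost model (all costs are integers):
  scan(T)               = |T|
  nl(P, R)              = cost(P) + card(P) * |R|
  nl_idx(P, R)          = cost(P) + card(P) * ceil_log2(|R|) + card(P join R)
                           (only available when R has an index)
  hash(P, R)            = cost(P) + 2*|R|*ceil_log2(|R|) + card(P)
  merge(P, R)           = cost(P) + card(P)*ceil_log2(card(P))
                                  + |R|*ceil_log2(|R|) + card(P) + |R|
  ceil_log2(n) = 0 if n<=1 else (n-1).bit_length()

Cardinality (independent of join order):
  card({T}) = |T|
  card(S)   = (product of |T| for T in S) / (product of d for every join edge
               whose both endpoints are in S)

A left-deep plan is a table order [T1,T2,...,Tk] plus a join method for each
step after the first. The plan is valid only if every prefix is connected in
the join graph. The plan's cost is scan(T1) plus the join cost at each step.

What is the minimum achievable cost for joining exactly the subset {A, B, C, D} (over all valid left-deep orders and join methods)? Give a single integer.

Selinger DP over subsets of {A,B,C,D}:
  {B}: scan cost=200, card=200
  {A}: scan cost=100, card=100
  {D}: scan cost=400, card=400
  {C}: scan cost=150, card=150
  {AB}: card=2000; try (A,hash)→1800, (B,merge)→2700, (A,merge)→2800, (B,nl_idx)→2900, (B,hash)→3400, (A,nl_idx)→3600 …(+2); best=1800 via (A,hash)
  {AD}: card=10000; try (A,hash)→2200, (D,merge)→4900, (A,merge)→5200, (D,hash)→7400, (A,nl_idx)→13200, (D,nl)→40100 …(+1); best=2200 via (A,hash)
  {CD}: card=800; try (C,hash)→3200, (D,merge)→5500, (C,merge)→5750, (D,hash)→7500, (D,nl)→60150, (C,nl)→60400; best=3200 via (C,hash)
  {ABD}: card=200000; try (D,hash)→11000, (B,hash)→15400, (D,merge)→29800, (B,merge)→154000, (B,nl_idx)→282200, (D,nl)→801800 …(+1); best=11000 via (D,hash)
  {ACD}: card=20000; try (A,hash)→5400, (A,merge)→12800, (C,hash)→14600, (A,nl_idx)→28800, (A,nl)→83200, (C,merge)→153550 …(+1); best=5400 via (A,hash)
  {ABCD}: card=400000; try (B,hash)→28600, (C,hash)→213400, (B,merge)→327200, (B,nl_idx)→565400, (C,merge)→3812350, (B,nl)→4005400 …(+1); best=28600 via (B,hash)

28600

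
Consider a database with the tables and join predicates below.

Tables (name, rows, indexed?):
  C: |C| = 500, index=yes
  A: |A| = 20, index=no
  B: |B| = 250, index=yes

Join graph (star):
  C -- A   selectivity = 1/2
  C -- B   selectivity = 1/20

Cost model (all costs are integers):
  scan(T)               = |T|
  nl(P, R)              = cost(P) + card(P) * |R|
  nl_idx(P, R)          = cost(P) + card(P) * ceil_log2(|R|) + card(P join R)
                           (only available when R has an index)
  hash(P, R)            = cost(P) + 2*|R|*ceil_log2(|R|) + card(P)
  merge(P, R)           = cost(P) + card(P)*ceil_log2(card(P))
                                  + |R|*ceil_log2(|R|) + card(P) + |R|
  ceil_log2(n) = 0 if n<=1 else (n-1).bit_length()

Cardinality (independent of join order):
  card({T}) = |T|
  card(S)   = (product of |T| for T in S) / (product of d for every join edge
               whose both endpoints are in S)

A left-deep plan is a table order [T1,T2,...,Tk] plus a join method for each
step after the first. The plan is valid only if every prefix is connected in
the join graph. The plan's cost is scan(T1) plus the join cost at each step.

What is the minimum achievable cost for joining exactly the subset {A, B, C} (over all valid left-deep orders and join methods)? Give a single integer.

Selinger DP over subsets of {A,B,C}:
  {C}: scan cost=500, card=500
  {A}: scan cost=20, card=20
  {B}: scan cost=250, card=250
  {AC}: card=5000; try (A,hash)→1200, (C,merge)→5140, (C,nl_idx)→5200, (A,merge)→5620, (C,hash)→9040, (C,nl)→10020 …(+1); best=1200 via (A,hash)
  {BC}: card=6250; try (B,hash)→5000, (C,merge)→7500, (B,merge)→7750, (C,nl_idx)→8750, (C,hash)→9500, (B,nl_idx)→10750 …(+2); best=5000 via (B,hash)
  {ABC}: card=62500; try (B,hash)→10200, (A,hash)→11450, (B,merge)→73450, (A,merge)→92620, (B,nl_idx)→103700, (A,nl)→130000 …(+1); best=10200 via (B,hash)

10200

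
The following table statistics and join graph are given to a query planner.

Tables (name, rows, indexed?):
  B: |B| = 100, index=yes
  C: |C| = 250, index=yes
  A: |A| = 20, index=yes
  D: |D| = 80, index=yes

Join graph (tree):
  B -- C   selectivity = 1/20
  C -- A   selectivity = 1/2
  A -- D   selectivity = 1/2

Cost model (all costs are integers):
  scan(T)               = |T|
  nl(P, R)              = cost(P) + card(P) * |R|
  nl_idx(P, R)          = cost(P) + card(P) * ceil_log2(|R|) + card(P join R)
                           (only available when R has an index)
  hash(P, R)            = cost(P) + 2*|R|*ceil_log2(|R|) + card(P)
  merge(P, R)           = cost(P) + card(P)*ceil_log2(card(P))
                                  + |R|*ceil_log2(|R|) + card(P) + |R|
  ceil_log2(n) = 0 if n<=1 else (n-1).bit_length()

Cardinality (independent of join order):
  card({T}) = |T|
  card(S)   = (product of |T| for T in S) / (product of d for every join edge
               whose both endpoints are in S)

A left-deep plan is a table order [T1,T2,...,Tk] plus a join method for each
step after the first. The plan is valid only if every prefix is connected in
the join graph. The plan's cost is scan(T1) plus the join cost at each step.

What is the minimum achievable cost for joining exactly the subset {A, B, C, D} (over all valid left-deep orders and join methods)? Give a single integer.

Selinger DP over subsets of {A,B,C,D}:
  {B}: scan cost=100, card=100
  {C}: scan cost=250, card=250
  {A}: scan cost=20, card=20
  {D}: scan cost=80, card=80
  {BC}: card=1250; try (B,hash)→1900, (C,nl_idx)→2150, (C,merge)→3150, (B,nl_idx)→3250, (B,merge)→3300, (C,hash)→4200 …(+2); best=1900 via (B,hash)
  {AC}: card=2500; try (A,hash)→700, (C,merge)→2390, (A,merge)→2620, (C,nl_idx)→2680, (A,nl_idx)→4000, (C,hash)→4040 …(+2); best=700 via (A,hash)
  {AD}: card=800; try (A,hash)→360, (D,merge)→780, (A,merge)→840, (D,nl_idx)→960, (D,hash)→1160, (A,nl_idx)→1280 …(+2); best=360 via (A,hash)
  {ABC}: card=12500; try (A,hash)→3350, (B,hash)→4600, (A,merge)→17020, (A,nl_idx)→20650, (A,nl)→26900, (B,nl_idx)→30700 …(+2); best=3350 via (A,hash)
  {ACD}: card=100000; try (D,hash)→4320, (C,hash)→5160, (C,merge)→11410, (D,merge)→33840, (C,nl_idx)→106760, (D,nl_idx)→118200 …(+2); best=4320 via (D,hash)
  {ABCD}: card=500000; try (D,hash)→16970, (B,hash)→105720, (D,merge)→191490, (D,nl_idx)→590850, (D,nl)→1003350, (B,nl_idx)→1204320 …(+2); best=16970 via (D,hash)

16970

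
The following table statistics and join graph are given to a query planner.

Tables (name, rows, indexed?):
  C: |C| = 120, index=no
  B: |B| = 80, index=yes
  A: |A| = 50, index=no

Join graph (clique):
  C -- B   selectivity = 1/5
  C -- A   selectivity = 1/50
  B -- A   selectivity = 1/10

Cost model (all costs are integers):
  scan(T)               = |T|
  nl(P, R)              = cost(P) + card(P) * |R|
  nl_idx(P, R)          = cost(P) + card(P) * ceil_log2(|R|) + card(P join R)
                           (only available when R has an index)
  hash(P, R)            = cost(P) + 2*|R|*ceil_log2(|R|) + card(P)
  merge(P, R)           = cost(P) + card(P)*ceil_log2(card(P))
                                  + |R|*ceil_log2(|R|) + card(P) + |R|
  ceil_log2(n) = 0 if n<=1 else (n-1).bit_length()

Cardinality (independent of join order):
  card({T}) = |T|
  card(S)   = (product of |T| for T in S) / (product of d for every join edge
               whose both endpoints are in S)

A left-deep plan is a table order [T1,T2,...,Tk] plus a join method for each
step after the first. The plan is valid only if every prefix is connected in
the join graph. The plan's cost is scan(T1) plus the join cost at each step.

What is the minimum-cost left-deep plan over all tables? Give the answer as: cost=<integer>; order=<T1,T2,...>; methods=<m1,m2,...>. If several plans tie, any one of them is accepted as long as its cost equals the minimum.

cost=1872; order=C,A,B; methods=hash,nl_idx

Selinger DP (subsets sized 1..n):
  {C}: scan cost=120, card=120
  {B}: scan cost=80, card=80
  {A}: scan cost=50, card=50
  {BC}: card=1920; try (B,hash)→1360, (C,merge)→1680, (B,merge)→1720, (C,hash)→1840, (B,nl_idx)→2880, (C,nl)→9680 …(+1); best=1360 via (B,hash)
  {AC}: card=120; try (A,hash)→840, (C,merge)→1360, (A,merge)→1430, (C,hash)→1780, (C,nl)→6050, (A,nl)→6120; best=840 via (A,hash)
  {AB}: card=400; try (A,hash)→760, (B,nl_idx)→800, (B,merge)→1040, (A,merge)→1070, (B,hash)→1220, (B,nl)→4050 …(+1); best=760 via (A,hash)
  {ABC}: card=192; try (B,nl_idx)→1872, (B,hash)→2080, (B,merge)→2440, (C,hash)→2840, (A,hash)→3880, (C,merge)→5720 …(+4); best=1872 via (B,nl_idx)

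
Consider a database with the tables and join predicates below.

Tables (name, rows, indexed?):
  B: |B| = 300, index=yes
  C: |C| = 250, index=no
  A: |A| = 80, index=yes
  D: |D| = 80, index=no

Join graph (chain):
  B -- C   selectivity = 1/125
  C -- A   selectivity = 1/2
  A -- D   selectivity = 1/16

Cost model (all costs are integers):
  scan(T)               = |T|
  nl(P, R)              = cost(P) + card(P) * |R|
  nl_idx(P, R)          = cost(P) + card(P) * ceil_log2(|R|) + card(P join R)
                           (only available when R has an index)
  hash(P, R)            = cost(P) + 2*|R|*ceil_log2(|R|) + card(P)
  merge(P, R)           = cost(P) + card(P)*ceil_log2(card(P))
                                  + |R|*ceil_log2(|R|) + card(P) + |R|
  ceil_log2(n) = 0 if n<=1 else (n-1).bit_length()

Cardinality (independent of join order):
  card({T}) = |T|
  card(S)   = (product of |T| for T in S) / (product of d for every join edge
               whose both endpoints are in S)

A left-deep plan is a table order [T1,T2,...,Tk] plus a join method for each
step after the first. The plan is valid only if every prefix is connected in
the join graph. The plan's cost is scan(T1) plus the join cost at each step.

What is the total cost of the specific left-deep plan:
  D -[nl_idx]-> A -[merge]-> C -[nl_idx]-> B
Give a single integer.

step 1: scan D: cost=80, card=80
step 2: join A via nl_idx
    card(P join A) = 80*80/(16) = 400
    cost = 80 + 80*7 + 400 = 1040
step 3: join C via merge
    card(P join C) = 400*250/(2) = 50000
    cost = 1040 + 400*9 + 250*8 + 400 + 250 = 7290
step 4: join B via nl_idx
    card(P join B) = 50000*300/(125) = 120000
    cost = 7290 + 50000*9 + 120000 = 577290

577290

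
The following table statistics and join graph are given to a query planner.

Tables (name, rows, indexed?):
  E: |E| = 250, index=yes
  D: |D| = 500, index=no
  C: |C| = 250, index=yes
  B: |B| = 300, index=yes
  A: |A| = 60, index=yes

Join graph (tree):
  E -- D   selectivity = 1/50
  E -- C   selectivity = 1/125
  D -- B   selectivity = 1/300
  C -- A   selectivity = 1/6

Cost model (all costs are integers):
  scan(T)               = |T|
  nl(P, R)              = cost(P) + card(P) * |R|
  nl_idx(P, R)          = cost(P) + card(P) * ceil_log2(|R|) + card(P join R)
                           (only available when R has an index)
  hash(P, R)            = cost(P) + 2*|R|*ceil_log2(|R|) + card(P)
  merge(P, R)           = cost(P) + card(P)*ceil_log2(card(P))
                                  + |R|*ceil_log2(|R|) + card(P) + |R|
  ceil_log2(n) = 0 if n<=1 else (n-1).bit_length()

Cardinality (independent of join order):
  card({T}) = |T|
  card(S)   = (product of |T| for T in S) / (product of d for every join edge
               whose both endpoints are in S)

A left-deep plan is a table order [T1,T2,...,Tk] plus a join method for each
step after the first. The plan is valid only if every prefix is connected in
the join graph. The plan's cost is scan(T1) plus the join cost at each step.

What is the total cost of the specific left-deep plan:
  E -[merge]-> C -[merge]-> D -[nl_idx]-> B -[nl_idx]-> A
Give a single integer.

step 1: scan E: cost=250, card=250
step 2: join C via merge
    card(P join C) = 250*250/(125) = 500
    cost = 250 + 250*8 + 250*8 + 250 + 250 = 4750
step 3: join D via merge
    card(P join D) = 500*500/(50) = 5000
    cost = 4750 + 500*9 + 500*9 + 500 + 500 = 14750
step 4: join B via nl_idx
    card(P join B) = 5000*300/(300) = 5000
    cost = 14750 + 5000*9 + 5000 = 64750
step 5: join A via nl_idx
    card(P join A) = 5000*60/(6) = 50000
    cost = 64750 + 5000*6 + 50000 = 144750

144750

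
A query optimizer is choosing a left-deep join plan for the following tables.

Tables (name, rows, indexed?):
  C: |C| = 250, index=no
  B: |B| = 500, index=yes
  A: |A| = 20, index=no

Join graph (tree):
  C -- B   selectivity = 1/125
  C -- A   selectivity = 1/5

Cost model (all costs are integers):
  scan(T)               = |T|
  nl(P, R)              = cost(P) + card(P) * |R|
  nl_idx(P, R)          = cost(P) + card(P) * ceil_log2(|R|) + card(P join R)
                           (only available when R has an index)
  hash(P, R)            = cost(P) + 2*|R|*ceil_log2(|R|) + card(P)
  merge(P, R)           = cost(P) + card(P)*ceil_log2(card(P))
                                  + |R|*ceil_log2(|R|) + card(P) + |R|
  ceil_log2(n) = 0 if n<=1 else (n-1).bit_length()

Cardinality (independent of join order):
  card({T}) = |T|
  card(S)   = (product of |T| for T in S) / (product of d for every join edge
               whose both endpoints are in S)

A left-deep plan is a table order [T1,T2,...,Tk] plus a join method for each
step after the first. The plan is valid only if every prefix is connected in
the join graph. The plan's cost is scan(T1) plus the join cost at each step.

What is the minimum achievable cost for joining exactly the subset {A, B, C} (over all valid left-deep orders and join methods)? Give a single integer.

Selinger DP over subsets of {A,B,C}:
  {C}: scan cost=250, card=250
  {B}: scan cost=500, card=500
  {A}: scan cost=20, card=20
  {BC}: card=1000; try (B,nl_idx)→3500, (C,hash)→5000, (B,merge)→7500, (C,merge)→7750, (B,hash)→9500, (B,nl)→125250 …(+1); best=3500 via (B,nl_idx)
  {AC}: card=1000; try (A,hash)→700, (C,merge)→2390, (A,merge)→2620, (C,hash)→4040, (C,nl)→5020, (A,nl)→5250; best=700 via (A,hash)
  {ABC}: card=4000; try (A,hash)→4700, (B,hash)→10700, (B,nl_idx)→13700, (A,merge)→14620, (B,merge)→16700, (A,nl)→23500 …(+1); best=4700 via (A,hash)

4700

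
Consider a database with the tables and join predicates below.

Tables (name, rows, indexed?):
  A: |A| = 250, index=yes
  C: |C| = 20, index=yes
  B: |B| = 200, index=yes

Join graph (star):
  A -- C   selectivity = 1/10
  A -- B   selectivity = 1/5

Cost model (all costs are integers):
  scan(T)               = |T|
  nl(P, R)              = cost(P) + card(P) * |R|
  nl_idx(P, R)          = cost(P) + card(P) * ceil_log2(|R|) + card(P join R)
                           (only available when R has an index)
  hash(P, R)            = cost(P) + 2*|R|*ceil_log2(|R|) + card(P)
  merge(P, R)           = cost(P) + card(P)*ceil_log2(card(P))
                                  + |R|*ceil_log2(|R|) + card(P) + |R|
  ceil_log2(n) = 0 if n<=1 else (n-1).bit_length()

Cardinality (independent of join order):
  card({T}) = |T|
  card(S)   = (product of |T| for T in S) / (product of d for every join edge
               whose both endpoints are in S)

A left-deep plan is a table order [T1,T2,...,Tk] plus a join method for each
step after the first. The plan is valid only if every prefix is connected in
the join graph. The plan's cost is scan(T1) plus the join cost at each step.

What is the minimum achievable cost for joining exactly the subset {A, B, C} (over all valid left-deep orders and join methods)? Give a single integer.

4380

Selinger DP over subsets of {A,B,C}:
  {A}: scan cost=250, card=250
  {C}: scan cost=20, card=20
  {B}: scan cost=200, card=200
  {AC}: card=500; try (A,nl_idx)→680, (C,hash)→700, (C,nl_idx)→2000, (A,merge)→2390, (C,merge)→2620, (A,hash)→4040 …(+2); best=680 via (A,nl_idx)
  {AB}: card=10000; try (B,hash)→3700, (A,merge)→4250, (B,merge)→4300, (A,hash)→4400, (A,nl_idx)→11800, (B,nl_idx)→12250 …(+2); best=3700 via (B,hash)
  {ABC}: card=20000; try (B,hash)→4380, (B,merge)→7480, (C,hash)→13900, (B,nl_idx)→24680, (C,nl_idx)→73700, (B,nl)→100680 …(+2); best=4380 via (B,hash)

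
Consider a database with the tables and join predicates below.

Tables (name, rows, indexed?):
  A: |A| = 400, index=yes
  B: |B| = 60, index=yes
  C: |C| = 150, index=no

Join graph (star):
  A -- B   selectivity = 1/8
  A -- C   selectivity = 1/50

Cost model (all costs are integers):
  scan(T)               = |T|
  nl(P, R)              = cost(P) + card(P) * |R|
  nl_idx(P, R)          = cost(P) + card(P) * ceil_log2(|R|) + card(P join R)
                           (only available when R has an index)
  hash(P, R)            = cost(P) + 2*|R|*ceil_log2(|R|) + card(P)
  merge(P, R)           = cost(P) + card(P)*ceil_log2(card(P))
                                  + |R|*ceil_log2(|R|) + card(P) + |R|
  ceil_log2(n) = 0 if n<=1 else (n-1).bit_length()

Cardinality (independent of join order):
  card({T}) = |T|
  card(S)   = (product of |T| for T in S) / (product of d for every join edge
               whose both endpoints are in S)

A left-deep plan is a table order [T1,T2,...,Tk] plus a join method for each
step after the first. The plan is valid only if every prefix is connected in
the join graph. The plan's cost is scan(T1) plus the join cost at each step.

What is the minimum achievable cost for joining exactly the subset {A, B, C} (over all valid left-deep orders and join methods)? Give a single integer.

4620

Selinger DP over subsets of {A,B,C}:
  {A}: scan cost=400, card=400
  {B}: scan cost=60, card=60
  {C}: scan cost=150, card=150
  {AB}: card=3000; try (B,hash)→1520, (A,nl_idx)→3600, (A,merge)→4480, (B,merge)→4820, (B,nl_idx)→5800, (A,hash)→7320 …(+2); best=1520 via (B,hash)
  {AC}: card=1200; try (A,nl_idx)→2700, (C,hash)→3200, (A,merge)→5500, (C,merge)→5750, (A,hash)→7500, (A,nl)→60150 …(+1); best=2700 via (A,nl_idx)
  {ABC}: card=9000; try (B,hash)→4620, (C,hash)→6920, (B,merge)→17520, (B,nl_idx)→18900, (C,merge)→41870, (B,nl)→74700 …(+1); best=4620 via (B,hash)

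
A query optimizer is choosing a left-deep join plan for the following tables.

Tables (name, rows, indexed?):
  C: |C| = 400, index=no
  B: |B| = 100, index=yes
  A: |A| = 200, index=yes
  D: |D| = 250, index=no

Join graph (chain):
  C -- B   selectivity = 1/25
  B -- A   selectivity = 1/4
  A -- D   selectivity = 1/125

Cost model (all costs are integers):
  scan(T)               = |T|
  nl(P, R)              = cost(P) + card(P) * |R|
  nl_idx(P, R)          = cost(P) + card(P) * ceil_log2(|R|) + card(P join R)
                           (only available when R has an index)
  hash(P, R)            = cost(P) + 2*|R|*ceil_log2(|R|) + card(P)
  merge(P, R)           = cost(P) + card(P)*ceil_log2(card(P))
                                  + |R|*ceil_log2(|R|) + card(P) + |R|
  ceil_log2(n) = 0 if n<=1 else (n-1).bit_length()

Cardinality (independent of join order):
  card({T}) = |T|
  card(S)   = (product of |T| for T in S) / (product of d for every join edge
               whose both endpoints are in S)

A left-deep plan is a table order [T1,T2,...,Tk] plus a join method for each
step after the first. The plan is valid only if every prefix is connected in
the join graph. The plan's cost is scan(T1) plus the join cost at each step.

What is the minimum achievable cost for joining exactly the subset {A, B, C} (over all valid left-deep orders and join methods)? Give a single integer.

7000

Selinger DP over subsets of {A,B,C}:
  {C}: scan cost=400, card=400
  {B}: scan cost=100, card=100
  {A}: scan cost=200, card=200
  {BC}: card=1600; try (B,hash)→2200, (B,nl_idx)→4800, (C,merge)→4900, (B,merge)→5200, (C,hash)→7400, (C,nl)→40100 …(+1); best=2200 via (B,hash)
  {AB}: card=5000; try (B,hash)→1800, (A,merge)→2700, (B,merge)→2800, (A,hash)→3400, (A,nl_idx)→5900, (B,nl_idx)→6600 …(+2); best=1800 via (B,hash)
  {ABC}: card=80000; try (A,hash)→7000, (C,hash)→14000, (A,merge)→23200, (C,merge)→75800, (A,nl_idx)→95000, (A,nl)→322200 …(+1); best=7000 via (A,hash)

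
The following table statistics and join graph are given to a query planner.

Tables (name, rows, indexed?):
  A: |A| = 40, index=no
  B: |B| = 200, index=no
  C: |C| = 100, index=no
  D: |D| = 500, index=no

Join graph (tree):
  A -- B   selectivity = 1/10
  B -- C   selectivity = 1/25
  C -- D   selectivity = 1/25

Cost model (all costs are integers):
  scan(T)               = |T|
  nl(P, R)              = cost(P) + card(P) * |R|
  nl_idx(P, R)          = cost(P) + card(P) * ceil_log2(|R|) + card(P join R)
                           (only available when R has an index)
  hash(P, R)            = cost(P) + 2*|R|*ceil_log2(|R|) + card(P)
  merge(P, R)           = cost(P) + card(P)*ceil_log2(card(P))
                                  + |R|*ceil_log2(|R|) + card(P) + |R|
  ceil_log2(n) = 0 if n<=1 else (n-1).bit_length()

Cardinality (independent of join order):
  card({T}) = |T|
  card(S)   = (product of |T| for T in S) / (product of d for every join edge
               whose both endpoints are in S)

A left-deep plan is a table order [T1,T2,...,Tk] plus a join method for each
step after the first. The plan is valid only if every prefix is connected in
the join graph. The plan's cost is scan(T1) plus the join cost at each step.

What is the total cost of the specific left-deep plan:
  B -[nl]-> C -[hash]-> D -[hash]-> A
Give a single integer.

46480

step 1: scan B: cost=200, card=200
step 2: join C via nl
    card(P join C) = 200*100/(25) = 800
    cost = 200 + 200*100 = 20200
step 3: join D via hash
    card(P join D) = 800*500/(25) = 16000
    cost = 20200 + 2*500*9 + 800 = 30000
step 4: join A via hash
    card(P join A) = 16000*40/(10) = 64000
    cost = 30000 + 2*40*6 + 16000 = 46480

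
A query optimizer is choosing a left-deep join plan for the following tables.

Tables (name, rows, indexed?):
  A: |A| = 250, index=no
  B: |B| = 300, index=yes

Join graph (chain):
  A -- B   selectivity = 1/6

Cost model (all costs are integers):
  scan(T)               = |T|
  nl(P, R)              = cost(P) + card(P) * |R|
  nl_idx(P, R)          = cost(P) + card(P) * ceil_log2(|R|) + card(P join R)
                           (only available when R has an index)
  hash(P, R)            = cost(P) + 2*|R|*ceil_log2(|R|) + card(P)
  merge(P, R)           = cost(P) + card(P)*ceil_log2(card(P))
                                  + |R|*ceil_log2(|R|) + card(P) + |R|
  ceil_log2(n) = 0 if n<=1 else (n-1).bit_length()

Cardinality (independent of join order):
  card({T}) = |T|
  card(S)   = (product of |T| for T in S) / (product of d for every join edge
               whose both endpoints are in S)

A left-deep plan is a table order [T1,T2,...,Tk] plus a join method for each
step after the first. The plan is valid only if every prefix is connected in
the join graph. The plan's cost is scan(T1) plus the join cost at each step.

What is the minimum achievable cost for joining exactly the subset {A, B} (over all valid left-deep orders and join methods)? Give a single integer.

4600

Selinger DP over subsets of {A,B}:
  {A}: scan cost=250, card=250
  {B}: scan cost=300, card=300
  {AB}: card=12500; try (A,hash)→4600, (B,merge)→5500, (A,merge)→5550, (B,hash)→5900, (B,nl_idx)→15000, (B,nl)→75250 …(+1); best=4600 via (A,hash)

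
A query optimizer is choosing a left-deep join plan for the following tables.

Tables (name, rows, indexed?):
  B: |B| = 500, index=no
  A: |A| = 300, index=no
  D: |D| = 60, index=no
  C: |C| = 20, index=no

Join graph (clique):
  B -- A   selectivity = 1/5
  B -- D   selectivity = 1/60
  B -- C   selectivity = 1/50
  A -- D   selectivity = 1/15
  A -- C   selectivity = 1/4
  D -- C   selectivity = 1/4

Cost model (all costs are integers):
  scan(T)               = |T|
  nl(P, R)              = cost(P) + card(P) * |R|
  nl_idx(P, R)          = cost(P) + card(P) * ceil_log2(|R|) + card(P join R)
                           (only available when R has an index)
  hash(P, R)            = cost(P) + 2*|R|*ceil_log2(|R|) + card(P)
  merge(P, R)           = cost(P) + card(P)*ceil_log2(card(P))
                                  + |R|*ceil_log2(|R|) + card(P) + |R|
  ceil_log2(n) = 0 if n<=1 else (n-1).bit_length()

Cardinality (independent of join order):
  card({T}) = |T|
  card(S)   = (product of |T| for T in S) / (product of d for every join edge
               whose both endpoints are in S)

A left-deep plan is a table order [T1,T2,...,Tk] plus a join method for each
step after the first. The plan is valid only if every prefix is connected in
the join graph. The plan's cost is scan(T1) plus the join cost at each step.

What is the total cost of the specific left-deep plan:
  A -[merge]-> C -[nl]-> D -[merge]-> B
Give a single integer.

116420

step 1: scan A: cost=300, card=300
step 2: join C via merge
    card(P join C) = 300*20/(4) = 1500
    cost = 300 + 300*9 + 20*5 + 300 + 20 = 3420
step 3: join D via nl
    card(P join D) = 1500*60/(15*4) = 1500
    cost = 3420 + 1500*60 = 93420
step 4: join B via merge
    card(P join B) = 1500*500/(5*60*50) = 50
    cost = 93420 + 1500*11 + 500*9 + 1500 + 500 = 116420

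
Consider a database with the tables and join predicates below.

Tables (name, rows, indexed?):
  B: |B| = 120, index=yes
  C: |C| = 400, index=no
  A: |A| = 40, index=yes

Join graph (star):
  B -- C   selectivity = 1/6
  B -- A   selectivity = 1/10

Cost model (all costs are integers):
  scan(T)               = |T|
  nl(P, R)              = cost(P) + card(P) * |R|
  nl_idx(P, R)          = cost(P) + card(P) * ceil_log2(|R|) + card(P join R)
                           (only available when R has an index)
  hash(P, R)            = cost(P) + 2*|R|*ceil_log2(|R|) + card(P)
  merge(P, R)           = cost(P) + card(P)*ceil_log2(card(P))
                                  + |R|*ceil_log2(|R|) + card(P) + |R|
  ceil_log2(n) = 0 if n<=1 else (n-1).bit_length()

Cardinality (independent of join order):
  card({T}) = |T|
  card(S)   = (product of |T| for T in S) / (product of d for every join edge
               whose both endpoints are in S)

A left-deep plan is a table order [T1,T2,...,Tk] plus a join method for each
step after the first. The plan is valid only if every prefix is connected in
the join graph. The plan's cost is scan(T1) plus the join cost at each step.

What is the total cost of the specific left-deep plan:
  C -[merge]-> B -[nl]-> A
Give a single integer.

step 1: scan C: cost=400, card=400
step 2: join B via merge
    card(P join B) = 400*120/(6) = 8000
    cost = 400 + 400*9 + 120*7 + 400 + 120 = 5360
step 3: join A via nl
    card(P join A) = 8000*40/(10) = 32000
    cost = 5360 + 8000*40 = 325360

325360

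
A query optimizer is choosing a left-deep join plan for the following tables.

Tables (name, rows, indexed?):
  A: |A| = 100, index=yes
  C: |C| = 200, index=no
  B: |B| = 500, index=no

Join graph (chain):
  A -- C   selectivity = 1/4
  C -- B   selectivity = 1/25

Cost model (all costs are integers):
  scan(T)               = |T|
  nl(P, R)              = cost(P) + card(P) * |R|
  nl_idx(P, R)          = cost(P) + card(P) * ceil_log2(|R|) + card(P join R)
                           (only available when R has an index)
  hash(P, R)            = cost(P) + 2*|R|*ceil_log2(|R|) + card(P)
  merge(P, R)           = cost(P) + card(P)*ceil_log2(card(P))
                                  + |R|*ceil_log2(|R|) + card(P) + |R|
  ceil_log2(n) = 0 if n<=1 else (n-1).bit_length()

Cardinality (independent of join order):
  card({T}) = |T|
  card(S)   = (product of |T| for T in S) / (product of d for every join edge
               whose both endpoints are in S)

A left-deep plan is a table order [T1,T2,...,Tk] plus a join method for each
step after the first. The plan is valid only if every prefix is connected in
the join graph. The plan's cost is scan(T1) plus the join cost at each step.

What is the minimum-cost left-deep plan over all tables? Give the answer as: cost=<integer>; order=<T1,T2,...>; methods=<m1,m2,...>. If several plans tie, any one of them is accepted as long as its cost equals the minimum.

Selinger DP (subsets sized 1..n):
  {A}: scan cost=100, card=100
  {C}: scan cost=200, card=200
  {B}: scan cost=500, card=500
  {AC}: card=5000; try (A,hash)→1800, (C,merge)→2700, (A,merge)→2800, (C,hash)→3400, (A,nl_idx)→6600, (C,nl)→20100 …(+1); best=1800 via (A,hash)
  {BC}: card=4000; try (C,hash)→4200, (B,merge)→7000, (C,merge)→7300, (B,hash)→9400, (B,nl)→100200, (C,nl)→100500; best=4200 via (C,hash)
  {ABC}: card=100000; try (A,hash)→9600, (B,hash)→15800, (A,merge)→57000, (B,merge)→76800, (A,nl_idx)→132200, (A,nl)→404200 …(+1); best=9600 via (A,hash)

cost=9600; order=B,C,A; methods=hash,hash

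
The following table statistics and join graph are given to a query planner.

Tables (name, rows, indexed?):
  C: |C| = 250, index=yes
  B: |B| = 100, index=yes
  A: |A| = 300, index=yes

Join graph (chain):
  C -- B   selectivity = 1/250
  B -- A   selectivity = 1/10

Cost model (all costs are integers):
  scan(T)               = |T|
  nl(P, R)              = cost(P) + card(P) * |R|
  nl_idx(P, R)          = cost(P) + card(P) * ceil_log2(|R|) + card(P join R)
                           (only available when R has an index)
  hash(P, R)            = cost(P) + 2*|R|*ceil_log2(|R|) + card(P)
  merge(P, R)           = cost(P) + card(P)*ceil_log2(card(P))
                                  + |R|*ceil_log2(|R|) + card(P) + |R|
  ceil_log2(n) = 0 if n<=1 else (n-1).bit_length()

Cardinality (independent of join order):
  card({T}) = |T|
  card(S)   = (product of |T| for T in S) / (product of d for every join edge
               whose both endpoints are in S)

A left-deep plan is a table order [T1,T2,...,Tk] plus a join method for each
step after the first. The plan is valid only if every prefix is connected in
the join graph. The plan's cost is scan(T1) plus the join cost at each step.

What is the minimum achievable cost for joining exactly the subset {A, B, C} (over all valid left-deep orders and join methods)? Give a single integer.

4800

Selinger DP over subsets of {A,B,C}:
  {C}: scan cost=250, card=250
  {B}: scan cost=100, card=100
  {A}: scan cost=300, card=300
  {BC}: card=100; try (C,nl_idx)→1000, (B,hash)→1900, (B,nl_idx)→2100, (C,merge)→3150, (B,merge)→3300, (C,hash)→4200 …(+2); best=1000 via (C,nl_idx)
  {AB}: card=3000; try (B,hash)→2000, (A,merge)→3900, (A,nl_idx)→4000, (B,merge)→4100, (B,nl_idx)→5400, (A,hash)→5600 …(+2); best=2000 via (B,hash)
  {ABC}: card=3000; try (A,merge)→4800, (A,nl_idx)→4900, (A,hash)→6500, (C,hash)→9000, (C,nl_idx)→29000, (A,nl)→31000 …(+2); best=4800 via (A,merge)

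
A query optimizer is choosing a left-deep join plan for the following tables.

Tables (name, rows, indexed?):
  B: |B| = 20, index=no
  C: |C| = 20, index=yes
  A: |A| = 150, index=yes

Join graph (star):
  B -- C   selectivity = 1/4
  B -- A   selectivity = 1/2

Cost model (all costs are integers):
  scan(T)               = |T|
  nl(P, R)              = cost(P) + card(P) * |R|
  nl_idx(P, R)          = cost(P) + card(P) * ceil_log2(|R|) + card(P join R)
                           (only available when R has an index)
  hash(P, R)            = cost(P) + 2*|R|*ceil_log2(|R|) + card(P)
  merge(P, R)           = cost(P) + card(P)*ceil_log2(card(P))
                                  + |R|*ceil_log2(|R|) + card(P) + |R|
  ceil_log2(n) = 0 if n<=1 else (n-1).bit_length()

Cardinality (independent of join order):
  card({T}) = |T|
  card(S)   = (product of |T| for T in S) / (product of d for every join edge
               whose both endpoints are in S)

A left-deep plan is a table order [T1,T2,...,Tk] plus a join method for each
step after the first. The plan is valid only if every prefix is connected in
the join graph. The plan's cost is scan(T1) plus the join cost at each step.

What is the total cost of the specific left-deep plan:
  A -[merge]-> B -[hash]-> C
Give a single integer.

step 1: scan A: cost=150, card=150
step 2: join B via merge
    card(P join B) = 150*20/(2) = 1500
    cost = 150 + 150*8 + 20*5 + 150 + 20 = 1620
step 3: join C via hash
    card(P join C) = 1500*20/(4) = 7500
    cost = 1620 + 2*20*5 + 1500 = 3320

3320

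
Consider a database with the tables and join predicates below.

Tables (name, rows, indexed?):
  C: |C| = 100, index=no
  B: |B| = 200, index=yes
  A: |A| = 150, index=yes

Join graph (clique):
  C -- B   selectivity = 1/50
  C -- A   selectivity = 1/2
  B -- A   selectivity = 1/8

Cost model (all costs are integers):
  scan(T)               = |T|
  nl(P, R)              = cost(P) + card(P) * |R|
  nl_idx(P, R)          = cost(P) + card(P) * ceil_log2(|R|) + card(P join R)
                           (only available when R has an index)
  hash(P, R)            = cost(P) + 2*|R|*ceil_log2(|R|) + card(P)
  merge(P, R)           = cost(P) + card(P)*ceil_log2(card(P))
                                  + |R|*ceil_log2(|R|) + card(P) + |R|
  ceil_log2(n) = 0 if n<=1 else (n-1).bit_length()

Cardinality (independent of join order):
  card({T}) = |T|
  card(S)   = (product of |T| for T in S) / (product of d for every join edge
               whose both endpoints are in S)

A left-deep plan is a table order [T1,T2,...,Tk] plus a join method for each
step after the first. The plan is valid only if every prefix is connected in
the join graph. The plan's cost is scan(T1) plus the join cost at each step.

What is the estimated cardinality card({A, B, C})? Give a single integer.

Tables in S: A(150), B(200), C(100)
Edges inside S: C-B(d=50), C-A(d=2), B-A(d=8)
numerator = 150 * 200 * 100 = 3000000
denominator = 50 * 2 * 8 = 800
card(S) = 3000000 / 800 = 3750

3750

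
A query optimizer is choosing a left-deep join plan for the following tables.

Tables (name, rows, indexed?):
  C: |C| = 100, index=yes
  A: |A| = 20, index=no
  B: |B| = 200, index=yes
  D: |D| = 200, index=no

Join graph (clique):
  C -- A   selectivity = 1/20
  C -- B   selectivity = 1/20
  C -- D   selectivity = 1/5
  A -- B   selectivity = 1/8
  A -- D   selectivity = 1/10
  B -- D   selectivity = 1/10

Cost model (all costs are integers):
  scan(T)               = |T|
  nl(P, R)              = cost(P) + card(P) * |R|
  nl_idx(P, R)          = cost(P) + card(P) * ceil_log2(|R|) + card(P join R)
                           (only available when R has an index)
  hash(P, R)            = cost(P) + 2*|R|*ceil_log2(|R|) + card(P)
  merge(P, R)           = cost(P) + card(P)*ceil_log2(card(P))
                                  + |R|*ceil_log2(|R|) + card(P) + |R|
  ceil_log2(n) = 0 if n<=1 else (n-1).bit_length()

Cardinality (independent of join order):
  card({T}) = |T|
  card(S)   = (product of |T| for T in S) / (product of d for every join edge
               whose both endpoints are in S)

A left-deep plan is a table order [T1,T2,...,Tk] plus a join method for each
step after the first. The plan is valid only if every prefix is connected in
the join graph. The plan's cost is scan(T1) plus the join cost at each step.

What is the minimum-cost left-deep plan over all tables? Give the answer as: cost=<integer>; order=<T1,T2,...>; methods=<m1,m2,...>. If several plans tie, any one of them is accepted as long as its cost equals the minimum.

cost=3985; order=A,C,B,D; methods=nl_idx,nl_idx,merge

Selinger DP (subsets sized 1..n):
  {C}: scan cost=100, card=100
  {A}: scan cost=20, card=20
  {B}: scan cost=200, card=200
  {D}: scan cost=200, card=200
  {AC}: card=100; try (C,nl_idx)→260, (A,hash)→400, (C,merge)→940, (A,merge)→1020, (C,hash)→1440, (C,nl)→2020 …(+1); best=260 via (C,nl_idx)
  {BC}: card=1000; try (C,hash)→1800, (B,nl_idx)→1900, (C,nl_idx)→2600, (B,merge)→2700, (C,merge)→2800, (B,hash)→3400 …(+2); best=1800 via (C,hash)
  {CD}: card=4000; try (C,hash)→1800, (D,merge)→2700, (C,merge)→2800, (D,hash)→3400, (C,nl_idx)→5600, (D,nl)→20100 …(+1); best=1800 via (C,hash)
  {AB}: card=500; try (A,hash)→600, (B,nl_idx)→680, (B,merge)→1940, (A,merge)→2120, (B,hash)→3240, (B,nl)→4020 …(+1); best=600 via (A,hash)
  {AD}: card=400; try (A,hash)→600, (D,merge)→1940, (A,merge)→2120, (D,hash)→3240, (D,nl)→4020, (A,nl)→4200; best=600 via (A,hash)
  {BD}: card=4000; try (D,hash)→3600, (B,hash)→3600, (D,merge)→3800, (B,merge)→3800, (B,nl_idx)→5800, (D,nl)→40200 …(+1); best=3600 via (D,hash)
  {ABC}: card=125; try (B,nl_idx)→1185, (C,hash)→2500, (B,merge)→2860, (A,hash)→3000, (B,hash)→3560, (C,nl_idx)→4225 …(+5); best=1185 via (B,nl_idx)
  {ACD}: card=400; try (C,hash)→2400, (D,merge)→2860, (D,hash)→3560, (C,nl_idx)→3800, (C,merge)→5400, (A,hash)→6000 …(+4); best=2400 via (C,hash)
  {BCD}: card=4000; try (D,hash)→6000, (C,hash)→9000, (B,hash)→9000, (D,merge)→14600, (C,nl_idx)→35600, (B,nl_idx)→37800 …(+5); best=6000 via (D,hash)
  {ABD}: card=1000; try (B,hash)→4200, (D,hash)→4300, (B,nl_idx)→4800, (B,merge)→6400, (D,merge)→7400, (A,hash)→7800 …(+4); best=4200 via (B,hash)
  {ABCD}: card=50; try (D,merge)→3985, (D,hash)→4510, (B,nl_idx)→5650, (B,hash)→6000, (C,hash)→6600, (B,merge)→8200 …(+8); best=3985 via (D,merge)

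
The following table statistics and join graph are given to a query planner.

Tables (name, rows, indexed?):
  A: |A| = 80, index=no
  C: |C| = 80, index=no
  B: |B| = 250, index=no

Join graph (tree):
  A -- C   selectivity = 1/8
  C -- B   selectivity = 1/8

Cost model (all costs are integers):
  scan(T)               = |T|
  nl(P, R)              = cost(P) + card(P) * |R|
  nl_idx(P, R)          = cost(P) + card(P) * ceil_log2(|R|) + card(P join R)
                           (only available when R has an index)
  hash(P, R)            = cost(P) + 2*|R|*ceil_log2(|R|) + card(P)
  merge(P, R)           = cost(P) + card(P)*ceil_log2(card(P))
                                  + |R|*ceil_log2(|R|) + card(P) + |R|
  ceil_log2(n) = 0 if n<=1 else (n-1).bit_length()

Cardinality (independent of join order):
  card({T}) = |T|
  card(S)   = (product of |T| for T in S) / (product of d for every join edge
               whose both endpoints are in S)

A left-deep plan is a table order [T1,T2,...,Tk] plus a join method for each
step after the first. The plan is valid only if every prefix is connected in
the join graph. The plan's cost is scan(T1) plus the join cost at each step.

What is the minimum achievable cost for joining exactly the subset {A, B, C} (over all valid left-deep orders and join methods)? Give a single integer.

5240

Selinger DP over subsets of {A,B,C}:
  {A}: scan cost=80, card=80
  {C}: scan cost=80, card=80
  {B}: scan cost=250, card=250
  {AC}: card=800; try (C,hash)→1280, (A,hash)→1280, (C,merge)→1360, (A,merge)→1360, (C,nl)→6480, (A,nl)→6480; best=1280 via (C,hash)
  {BC}: card=2500; try (C,hash)→1620, (B,merge)→2970, (C,merge)→3140, (B,hash)→4160, (B,nl)→20080, (C,nl)→20250; best=1620 via (C,hash)
  {ABC}: card=25000; try (A,hash)→5240, (B,hash)→6080, (B,merge)→12330, (A,merge)→34760, (B,nl)→201280, (A,nl)→201620; best=5240 via (A,hash)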